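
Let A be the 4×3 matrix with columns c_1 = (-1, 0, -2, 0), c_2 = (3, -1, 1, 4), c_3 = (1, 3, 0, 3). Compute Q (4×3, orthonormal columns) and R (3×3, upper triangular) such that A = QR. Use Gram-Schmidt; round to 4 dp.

c_1 = (-1, 0, -2, 0); ‖c_1‖ = 2.2361, so e_1 = (-0.4472, 0.0000, -0.8944, 0.0000).
e_1·c_2 = (-0.4472)·3 + 0.0000·(-1) + (-0.8944)·1 + 0.0000·4 = -2.2361.
u_2 = c_2 + 2.2361·e_1 = (2.0000, -1.0000, -1.0000, 4.0000).
‖u_2‖ = 4.6904, so e_2 = (0.4264, -0.2132, -0.2132, 0.8528).
e_1·c_3 = (-0.4472)·1 + 0.0000·3 + (-0.8944)·0 + 0.0000·3 = -0.4472; e_2·c_3 = 0.4264·1 + (-0.2132)·3 + (-0.2132)·0 + 0.8528·3 = 2.3452.
u_3 = c_3 + 0.4472·e_1 − 2.3452·e_2 = (-0.2000, 3.5000, 0.1000, 1.0000).
‖u_3‖ = 3.6469, so e_3 = (-0.0548, 0.9597, 0.0274, 0.2742).

Q = [[-0.4472, 0.4264, -0.0548], [0.0000, -0.2132, 0.9597], [-0.8944, -0.2132, 0.0274], [0.0000, 0.8528, 0.2742]], R = [[2.2361, -2.2361, -0.4472], [0.0000, 4.6904, 2.3452], [0.0000, 0.0000, 3.6469]]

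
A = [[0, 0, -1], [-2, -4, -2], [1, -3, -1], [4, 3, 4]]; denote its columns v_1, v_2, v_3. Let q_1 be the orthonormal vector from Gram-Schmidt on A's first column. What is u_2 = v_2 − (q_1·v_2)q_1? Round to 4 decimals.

u_2 = (0.0000, -2.3810, -3.8095, -0.2381)

v_1 = (0, -2, 1, 4); ‖v_1‖ = 4.5826, so q_1 = (0.0000, -0.4364, 0.2182, 0.8729).
q_1·v_2 = 0.0000·0 + (-0.4364)·(-4) + 0.2182·(-3) + 0.8729·3 = 3.7097.
u_2 = v_2 − 3.7097·q_1 = (0.0000, -2.3810, -3.8095, -0.2381).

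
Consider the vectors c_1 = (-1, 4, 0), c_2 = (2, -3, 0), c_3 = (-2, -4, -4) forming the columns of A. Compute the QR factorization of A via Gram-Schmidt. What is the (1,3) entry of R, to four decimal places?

e_1 = c_1/‖c_1‖ = (-1, 4, 0)/4.1231 = (-0.2425, 0.9701, 0.0000).
r_{13} = e_1·c_3 = -3.3955.

r_{13} = -3.3955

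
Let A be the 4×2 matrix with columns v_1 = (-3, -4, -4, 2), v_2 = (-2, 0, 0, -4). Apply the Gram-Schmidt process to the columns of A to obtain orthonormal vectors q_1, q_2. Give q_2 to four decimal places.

q_1 = v_1/‖v_1‖ = (-3, -4, -4, 2)/6.7082 = (-0.4472, -0.5963, -0.5963, 0.2981).
r_{12} = q_1·v_2 = -0.2981.
u_2 = v_2 + 0.2981·q_1 = (-2.1333, -0.1778, -0.1778, -3.9111).
‖u_2‖ = 4.4622, so q_2 = (-0.4781, -0.0398, -0.0398, -0.8765).

q_2 = (-0.4781, -0.0398, -0.0398, -0.8765)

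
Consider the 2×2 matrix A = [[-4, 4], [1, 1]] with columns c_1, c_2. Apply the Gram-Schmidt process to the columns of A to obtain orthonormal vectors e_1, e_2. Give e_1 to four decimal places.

e_1 = (-0.9701, 0.2425)

e_1 = c_1/‖c_1‖ = (-4, 1)/4.1231 = (-0.9701, 0.2425).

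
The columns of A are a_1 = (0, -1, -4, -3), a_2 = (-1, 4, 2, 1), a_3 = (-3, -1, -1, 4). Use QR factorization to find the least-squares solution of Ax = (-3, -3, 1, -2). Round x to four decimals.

e_1 = a_1/‖a_1‖ = (0, -1, -4, -3)/5.0990 = (0.0000, -0.1961, -0.7845, -0.5883).
r_{12} = e_1·a_2 = -2.9417.
u_2 = a_2 + 2.9417·e_1 = (-1.0000, 3.4231, -0.3077, -0.7308).
‖u_2‖ = 3.6532, so e_2 = (-0.2737, 0.9370, -0.0842, -0.2000).
r_{13} = e_1·a_3 = -1.3728; r_{23} = e_2·a_3 = -0.8317.
u_3 = a_3 + 1.3728·e_1 + 0.8317·e_2 = (-3.2277, -0.4899, -2.1470, 3.0259).
‖u_3‖ = 4.9420, so e_3 = (-0.6531, -0.0991, -0.4344, 0.6123).
Qᵀb = (0.9806, -1.6740, 0.5977).
Back-substitute: x_3 = 0.5977/4.9420 = 0.1209.
x_2 = (-1.6740 + 0.8317·0.1209)/3.6532 = -0.4307.
x_1 = (0.9806 + 2.9417·(-0.4307) + 1.3728·0.1209)/5.0990 = -0.0236.

x = (-0.0236, -0.4307, 0.1209)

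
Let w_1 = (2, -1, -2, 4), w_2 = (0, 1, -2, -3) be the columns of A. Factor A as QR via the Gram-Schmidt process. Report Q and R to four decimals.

Q = [[0.4000, 0.2195], [-0.2000, 0.1951], [-0.4000, -0.8292], [0.8000, -0.4756]], R = [[5.0000, -1.8000], [0.0000, 3.2802]]

e_1 = w_1/‖w_1‖ = (2, -1, -2, 4)/5.0000 = (0.4000, -0.2000, -0.4000, 0.8000).
r_{12} = e_1·w_2 = -1.8000.
u_2 = w_2 + 1.8000·e_1 = (0.7200, 0.6400, -2.7200, -1.5600).
‖u_2‖ = 3.2802, so e_2 = (0.2195, 0.1951, -0.8292, -0.4756).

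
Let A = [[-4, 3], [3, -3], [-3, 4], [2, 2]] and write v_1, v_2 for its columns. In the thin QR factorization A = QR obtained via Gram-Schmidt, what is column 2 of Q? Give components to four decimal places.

v_1 = (-4, 3, -3, 2); ‖v_1‖ = 6.1644, so q_1 = (-0.6489, 0.4867, -0.4867, 0.3244).
q_1·v_2 = (-0.6489)·3 + 0.4867·(-3) + (-0.4867)·4 + 0.3244·2 = -4.7044.
u_2 = v_2 + 4.7044·q_1 = (-0.0526, -0.7105, 1.7105, 3.5263).
‖u_2‖ = 3.9835, so q_2 = (-0.0132, -0.1784, 0.4294, 0.8852).

q_2 = (-0.0132, -0.1784, 0.4294, 0.8852)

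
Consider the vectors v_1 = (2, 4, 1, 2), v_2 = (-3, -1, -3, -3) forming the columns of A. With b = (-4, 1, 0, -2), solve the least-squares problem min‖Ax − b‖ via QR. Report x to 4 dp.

x = (0.2920, 0.8053)

e_1 = v_1/‖v_1‖ = (2, 4, 1, 2)/5.0000 = (0.4000, 0.8000, 0.2000, 0.4000).
r_{12} = e_1·v_2 = -3.8000.
u_2 = v_2 + 3.8000·e_1 = (-1.4800, 2.0400, -2.2400, -1.4800).
‖u_2‖ = 3.6824, so e_2 = (-0.4019, 0.5540, -0.6083, -0.4019).
Qᵀb = (-1.6000, 2.9655).
Back-substitute: x_2 = 2.9655/3.6824 = 0.8053.
x_1 = (-1.6000 + 3.8000·0.8053)/5.0000 = 0.2920.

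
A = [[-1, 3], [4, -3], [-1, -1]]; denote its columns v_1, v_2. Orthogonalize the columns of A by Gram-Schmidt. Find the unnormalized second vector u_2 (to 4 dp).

e_1 = v_1/‖v_1‖ = (-1, 4, -1)/4.2426 = (-0.2357, 0.9428, -0.2357).
r_{12} = e_1·v_2 = -3.2998.
u_2 = v_2 + 3.2998·e_1 = (2.2222, 0.1111, -1.7778).

u_2 = (2.2222, 0.1111, -1.7778)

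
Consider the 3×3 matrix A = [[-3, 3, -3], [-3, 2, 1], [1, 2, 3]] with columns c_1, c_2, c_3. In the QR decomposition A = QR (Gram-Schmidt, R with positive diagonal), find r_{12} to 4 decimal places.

r_{12} = -2.9824

c_1 = (-3, -3, 1); ‖c_1‖ = 4.3589, so e_1 = (-0.6882, -0.6882, 0.2294).
r_{12} = e_1·c_2 = -2.9824.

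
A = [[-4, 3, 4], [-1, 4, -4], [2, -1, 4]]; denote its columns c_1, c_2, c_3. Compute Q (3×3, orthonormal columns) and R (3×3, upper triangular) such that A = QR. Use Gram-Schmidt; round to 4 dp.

Q = [[-0.8729, -0.1318, 0.4698], [-0.2182, 0.9666, -0.1342], [0.4364, 0.2197, 0.8725]], R = [[4.5826, -3.9279, -0.8729], [0.0000, 3.2514, -3.5150], [0.0000, 0.0000, 5.9062]]

c_1 = (-4, -1, 2); ‖c_1‖ = 4.5826, so q_1 = (-0.8729, -0.2182, 0.4364).
q_1·c_2 = (-0.8729)·3 + (-0.2182)·4 + 0.4364·(-1) = -3.9279.
u_2 = c_2 + 3.9279·q_1 = (-0.4286, 3.1429, 0.7143).
‖u_2‖ = 3.2514, so q_2 = (-0.1318, 0.9666, 0.2197).
q_1·c_3 = (-0.8729)·4 + (-0.2182)·(-4) + 0.4364·4 = -0.8729; q_2·c_3 = (-0.1318)·4 + 0.9666·(-4) + 0.2197·4 = -3.5150.
u_3 = c_3 + 0.8729·q_1 + 3.5150·q_2 = (2.7748, -0.7928, 5.1532).
‖u_3‖ = 5.9062, so q_3 = (0.4698, -0.1342, 0.8725).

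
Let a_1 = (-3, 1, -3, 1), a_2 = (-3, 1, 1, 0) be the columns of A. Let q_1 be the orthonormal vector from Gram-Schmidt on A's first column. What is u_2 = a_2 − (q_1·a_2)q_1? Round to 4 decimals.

u_2 = (-1.9500, 0.6500, 2.0500, -0.3500)

q_1 = a_1/‖a_1‖ = (-3, 1, -3, 1)/4.4721 = (-0.6708, 0.2236, -0.6708, 0.2236).
r_{12} = q_1·a_2 = 1.5652.
u_2 = a_2 − 1.5652·q_1 = (-1.9500, 0.6500, 2.0500, -0.3500).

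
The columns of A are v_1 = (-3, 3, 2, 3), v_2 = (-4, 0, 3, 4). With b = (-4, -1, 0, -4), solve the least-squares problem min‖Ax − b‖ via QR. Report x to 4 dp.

x = (-0.3315, 0.2426)

q_1 = v_1/‖v_1‖ = (-3, 3, 2, 3)/5.5678 = (-0.5388, 0.5388, 0.3592, 0.5388).
r_{12} = q_1·v_2 = 5.3882.
u_2 = v_2 − 5.3882·q_1 = (-1.0968, -2.9032, 1.0645, 1.0968).
‖u_2‖ = 3.4594, so q_2 = (-0.3170, -0.8392, 0.3077, 0.3170).
Qᵀb = (-0.5388, 0.8392).
Back-substitute: x_2 = 0.8392/3.4594 = 0.2426.
x_1 = (-0.5388 − 5.3882·0.2426)/5.5678 = -0.3315.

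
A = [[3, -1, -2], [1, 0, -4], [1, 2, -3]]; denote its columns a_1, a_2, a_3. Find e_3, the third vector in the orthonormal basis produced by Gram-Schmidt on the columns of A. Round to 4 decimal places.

e_3 = (0.2722, -0.9526, 0.1361)

a_1 = (3, 1, 1); ‖a_1‖ = 3.3166, so e_1 = (0.9045, 0.3015, 0.3015).
e_1·a_2 = 0.9045·(-1) + 0.3015·0 + 0.3015·2 = -0.3015.
u_2 = a_2 + 0.3015·e_1 = (-0.7273, 0.0909, 2.0909).
‖u_2‖ = 2.2156, so e_2 = (-0.3282, 0.0410, 0.9437).
e_1·a_3 = 0.9045·(-2) + 0.3015·(-4) + 0.3015·(-3) = -3.9196; e_2·a_3 = (-0.3282)·(-2) + 0.0410·(-4) + 0.9437·(-3) = -2.3387.
u_3 = a_3 + 3.9196·e_1 + 2.3387·e_2 = (0.7778, -2.7222, 0.3889).
‖u_3‖ = 2.8577, so e_3 = (0.2722, -0.9526, 0.1361).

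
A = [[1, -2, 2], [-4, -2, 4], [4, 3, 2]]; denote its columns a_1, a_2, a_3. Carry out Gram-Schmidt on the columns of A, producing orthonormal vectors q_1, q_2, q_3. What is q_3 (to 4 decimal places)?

q_3 = (0.2598, 0.7145, 0.6496)

q_1 = a_1/‖a_1‖ = (1, -4, 4)/5.7446 = (0.1741, -0.6963, 0.6963).
r_{12} = q_1·a_2 = 3.1334.
u_2 = a_2 − 3.1334·q_1 = (-2.5455, 0.1818, 0.8182).
‖u_2‖ = 2.6799, so q_2 = (-0.9498, 0.0678, 0.3053).
r_{13} = q_1·a_3 = -1.0445; r_{23} = q_2·a_3 = -1.0177.
u_3 = a_3 + 1.0445·q_1 + 1.0177·q_2 = (1.2152, 3.3418, 3.0380).
‖u_3‖ = 4.6769, so q_3 = (0.2598, 0.7145, 0.6496).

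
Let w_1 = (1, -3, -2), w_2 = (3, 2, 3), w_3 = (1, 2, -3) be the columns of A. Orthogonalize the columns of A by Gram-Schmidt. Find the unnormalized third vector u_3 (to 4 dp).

u_3 = (1.2335, 2.2203, -2.7137)

w_1 = (1, -3, -2); ‖w_1‖ = 3.7417, so e_1 = (0.2673, -0.8018, -0.5345).
e_1·w_2 = 0.2673·3 + (-0.8018)·2 + (-0.5345)·3 = -2.4054.
u_2 = w_2 + 2.4054·e_1 = (3.6429, 0.0714, 1.7143).
‖u_2‖ = 4.0267, so e_2 = (0.9047, 0.0177, 0.4257).
e_1·w_3 = 0.2673·1 + (-0.8018)·2 + (-0.5345)·(-3) = 0.2673; e_2·w_3 = 0.9047·1 + 0.0177·2 + 0.4257·(-3) = -0.3370.
u_3 = w_3 − 0.2673·e_1 + 0.3370·e_2 = (1.2335, 2.2203, -2.7137).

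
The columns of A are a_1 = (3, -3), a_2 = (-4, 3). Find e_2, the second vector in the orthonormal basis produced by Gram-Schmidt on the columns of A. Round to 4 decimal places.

e_2 = (-0.7071, -0.7071)

e_1 = a_1/‖a_1‖ = (3, -3)/4.2426 = (0.7071, -0.7071).
r_{12} = e_1·a_2 = -4.9497.
u_2 = a_2 + 4.9497·e_1 = (-0.5000, -0.5000).
‖u_2‖ = 0.7071, so e_2 = (-0.7071, -0.7071).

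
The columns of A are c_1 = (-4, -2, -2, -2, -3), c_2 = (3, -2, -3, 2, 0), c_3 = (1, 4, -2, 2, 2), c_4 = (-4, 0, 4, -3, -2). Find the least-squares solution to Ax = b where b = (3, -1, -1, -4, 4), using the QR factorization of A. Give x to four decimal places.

x = (0.4653, -6.7907, -3.6551, -6.7875)

c_1 = (-4, -2, -2, -2, -3); ‖c_1‖ = 6.0828, so e_1 = (-0.6576, -0.3288, -0.3288, -0.3288, -0.4932).
e_1·c_2 = (-0.6576)·3 + (-0.3288)·(-2) + (-0.3288)·(-3) + (-0.3288)·2 + (-0.4932)·0 = -0.9864.
u_2 = c_2 + 0.9864·e_1 = (2.3514, -2.3243, -3.3243, 1.6757, -0.4865).
‖u_2‖ = 5.0027, so e_2 = (0.4700, -0.4646, -0.6645, 0.3350, -0.0972).
e_1·c_3 = (-0.6576)·1 + (-0.3288)·4 + (-0.3288)·(-2) + (-0.3288)·2 + (-0.4932)·2 = -2.9592; e_2·c_3 = 0.4700·1 + (-0.4646)·4 + (-0.6645)·(-2) + 0.3350·2 + (-0.0972)·2 = 0.4160.
u_3 = c_3 + 2.9592·e_1 − 0.4160·e_2 = (-1.1415, 3.2203, -2.6965, 0.8877, 0.5810).
‖u_3‖ = 4.4800, so e_3 = (-0.2548, 0.7188, -0.6019, 0.1981, 0.1297).
e_1·c_4 = (-0.6576)·(-4) + (-0.3288)·0 + (-0.3288)·4 + (-0.3288)·(-3) + (-0.4932)·(-2) = 3.2880; e_2·c_4 = 0.4700·(-4) + (-0.4646)·0 + (-0.6645)·4 + 0.3350·(-3) + (-0.0972)·(-2) = -5.3485; e_3·c_4 = (-0.2548)·(-4) + 0.7188·0 + (-0.6019)·4 + 0.1981·(-3) + 0.1297·(-2) = -2.2423.
u_4 = c_4 − 3.2880·e_1 + 5.3485·e_2 + 2.2423·e_3 = (0.1047, 0.2079, 0.1773, 0.3169, -0.6077).
‖u_4‖ = 0.7452, so e_4 = (0.1405, 0.2790, 0.2380, 0.4252, -0.8155).
Qᵀb = (-1.9728, 0.8104, -1.1551, -5.0581).
Back-substitute: x_4 = -5.0581/0.7452 = -6.7875.
x_3 = (-1.1551 + 2.2423·(-6.7875))/4.4800 = -3.6551.
x_2 = (0.8104 − 0.4160·(-3.6551) + 5.3485·(-6.7875))/5.0027 = -6.7907.
x_1 = (-1.9728 + 0.9864·(-6.7907) + 2.9592·(-3.6551) − 3.2880·(-6.7875))/6.0828 = 0.4653.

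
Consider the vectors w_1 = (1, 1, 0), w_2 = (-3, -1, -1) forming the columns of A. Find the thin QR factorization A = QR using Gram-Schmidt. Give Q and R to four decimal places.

Q = [[0.7071, -0.5774], [0.7071, 0.5774], [0.0000, -0.5774]], R = [[1.4142, -2.8284], [0.0000, 1.7321]]

w_1 = (1, 1, 0); ‖w_1‖ = 1.4142, so q_1 = (0.7071, 0.7071, 0.0000).
q_1·w_2 = 0.7071·(-3) + 0.7071·(-1) + 0.0000·(-1) = -2.8284.
u_2 = w_2 + 2.8284·q_1 = (-1.0000, 1.0000, -1.0000).
‖u_2‖ = 1.7321, so q_2 = (-0.5774, 0.5774, -0.5774).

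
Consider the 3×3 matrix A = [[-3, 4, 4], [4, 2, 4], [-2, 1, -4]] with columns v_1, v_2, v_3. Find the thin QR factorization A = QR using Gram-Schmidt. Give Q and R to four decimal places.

v_1 = (-3, 4, -2); ‖v_1‖ = 5.3852, so q_1 = (-0.5571, 0.7428, -0.3714).
q_1·v_2 = (-0.5571)·4 + 0.7428·2 + (-0.3714)·1 = -1.1142.
u_2 = v_2 + 1.1142·q_1 = (3.3793, 2.8276, 0.5862).
‖u_2‖ = 4.4451, so q_2 = (0.7602, 0.6361, 0.1319).
q_1·v_3 = (-0.5571)·4 + 0.7428·4 + (-0.3714)·(-4) = 2.2283; q_2·v_3 = 0.7602·4 + 0.6361·4 + 0.1319·(-4) = 5.0579.
u_3 = v_3 − 2.2283·q_1 − 5.0579·q_2 = (1.3962, -0.8726, -3.8394).
‖u_3‖ = 4.1776, so q_3 = (0.3342, -0.2089, -0.9191).

Q = [[-0.5571, 0.7602, 0.3342], [0.7428, 0.6361, -0.2089], [-0.3714, 0.1319, -0.9191]], R = [[5.3852, -1.1142, 2.2283], [0.0000, 4.4451, 5.0579], [0.0000, 0.0000, 4.1776]]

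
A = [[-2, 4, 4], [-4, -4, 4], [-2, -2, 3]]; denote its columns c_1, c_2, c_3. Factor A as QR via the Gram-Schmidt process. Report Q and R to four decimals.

Q = [[-0.4082, 0.9129, 0.0000], [-0.8165, -0.3651, -0.4472], [-0.4082, -0.1826, 0.8944]], R = [[4.8990, 2.4495, -6.1237], [0.0000, 5.4772, 1.6432], [0.0000, 0.0000, 0.8944]]

q_1 = c_1/‖c_1‖ = (-2, -4, -2)/4.8990 = (-0.4082, -0.8165, -0.4082).
r_{12} = q_1·c_2 = 2.4495.
u_2 = c_2 − 2.4495·q_1 = (5.0000, -2.0000, -1.0000).
‖u_2‖ = 5.4772, so q_2 = (0.9129, -0.3651, -0.1826).
r_{13} = q_1·c_3 = -6.1237; r_{23} = q_2·c_3 = 1.6432.
u_3 = c_3 + 6.1237·q_1 − 1.6432·q_2 = (0.0000, -0.4000, 0.8000).
‖u_3‖ = 0.8944, so q_3 = (0.0000, -0.4472, 0.8944).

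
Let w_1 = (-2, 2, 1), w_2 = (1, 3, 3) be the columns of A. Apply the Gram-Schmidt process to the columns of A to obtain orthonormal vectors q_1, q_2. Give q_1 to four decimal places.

q_1 = (-0.6667, 0.6667, 0.3333)

w_1 = (-2, 2, 1); ‖w_1‖ = 3.0000, so q_1 = (-0.6667, 0.6667, 0.3333).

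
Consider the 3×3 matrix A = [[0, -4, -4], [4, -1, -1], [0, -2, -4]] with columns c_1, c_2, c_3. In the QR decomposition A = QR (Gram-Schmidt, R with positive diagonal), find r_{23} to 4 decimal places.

r_{23} = 5.3666

c_1 = (0, 4, 0); ‖c_1‖ = 4.0000, so q_1 = (0.0000, 1.0000, 0.0000).
q_1·c_2 = 0.0000·(-4) + 1.0000·(-1) + 0.0000·(-2) = -1.0000.
u_2 = c_2 + 1.0000·q_1 = (-4.0000, 0.0000, -2.0000).
‖u_2‖ = 4.4721, so q_2 = (-0.8944, 0.0000, -0.4472).
r_{23} = q_2·c_3 = 5.3666.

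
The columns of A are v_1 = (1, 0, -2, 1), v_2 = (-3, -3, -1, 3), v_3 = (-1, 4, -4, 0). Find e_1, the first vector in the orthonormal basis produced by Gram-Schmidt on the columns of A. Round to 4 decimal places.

e_1 = (0.4082, 0.0000, -0.8165, 0.4082)

e_1 = v_1/‖v_1‖ = (1, 0, -2, 1)/2.4495 = (0.4082, 0.0000, -0.8165, 0.4082).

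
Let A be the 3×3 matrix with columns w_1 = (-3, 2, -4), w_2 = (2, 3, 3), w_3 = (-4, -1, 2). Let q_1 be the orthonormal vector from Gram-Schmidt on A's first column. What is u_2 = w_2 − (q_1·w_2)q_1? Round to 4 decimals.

u_2 = (0.7586, 3.8276, 1.3448)

w_1 = (-3, 2, -4); ‖w_1‖ = 5.3852, so q_1 = (-0.5571, 0.3714, -0.7428).
q_1·w_2 = (-0.5571)·2 + 0.3714·3 + (-0.7428)·3 = -2.2283.
u_2 = w_2 + 2.2283·q_1 = (0.7586, 3.8276, 1.3448).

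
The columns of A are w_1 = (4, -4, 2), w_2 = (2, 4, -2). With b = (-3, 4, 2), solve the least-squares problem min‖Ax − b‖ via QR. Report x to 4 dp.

w_1 = (4, -4, 2); ‖w_1‖ = 6.0000, so e_1 = (0.6667, -0.6667, 0.3333).
e_1·w_2 = 0.6667·2 + (-0.6667)·4 + 0.3333·(-2) = -2.0000.
u_2 = w_2 + 2.0000·e_1 = (3.3333, 2.6667, -1.3333).
‖u_2‖ = 4.4721, so e_2 = (0.7454, 0.5963, -0.2981).
Qᵀb = (-4.0000, -0.4472).
Back-substitute: x_2 = -0.4472/4.4721 = -0.1000.
x_1 = (-4.0000 + 2.0000·(-0.1000))/6.0000 = -0.7000.

x = (-0.7000, -0.1000)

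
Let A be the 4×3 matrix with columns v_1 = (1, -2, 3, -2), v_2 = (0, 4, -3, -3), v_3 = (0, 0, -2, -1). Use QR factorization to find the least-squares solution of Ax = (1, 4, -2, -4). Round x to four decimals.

e_1 = v_1/‖v_1‖ = (1, -2, 3, -2)/4.2426 = (0.2357, -0.4714, 0.7071, -0.4714).
r_{12} = e_1·v_2 = -2.5927.
u_2 = v_2 + 2.5927·e_1 = (0.6111, 2.7778, -1.1667, -4.2222).
‖u_2‖ = 5.2228, so e_2 = (0.1170, 0.5319, -0.2234, -0.8084).
r_{13} = e_1·v_3 = -0.9428; r_{23} = e_2·v_3 = 1.2552.
u_3 = v_3 + 0.9428·e_1 − 1.2552·e_2 = (0.0754, -1.1120, -1.0530, -0.4297).
‖u_3‖ = 1.5924, so e_3 = (0.0473, -0.6983, -0.6612, -0.2699).
Qᵀb = (-1.1785, 5.9249, -0.3441).
Back-substitute: x_3 = -0.3441/1.5924 = -0.2161.
x_2 = (5.9249 − 1.2552·(-0.2161))/5.2228 = 1.1863.
x_1 = (-1.1785 + 2.5927·1.1863 + 0.9428·(-0.2161))/4.2426 = 0.3992.

x = (0.3992, 1.1863, -0.2161)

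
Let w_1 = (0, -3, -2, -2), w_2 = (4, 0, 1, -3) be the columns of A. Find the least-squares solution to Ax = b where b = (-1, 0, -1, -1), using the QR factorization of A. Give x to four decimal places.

x = (0.2629, -0.1174)

q_1 = w_1/‖w_1‖ = (0, -3, -2, -2)/4.1231 = (0.0000, -0.7276, -0.4851, -0.4851).
r_{12} = q_1·w_2 = 0.9701.
u_2 = w_2 − 0.9701·q_1 = (4.0000, 0.7059, 1.4706, -2.5294).
‖u_2‖ = 5.0059, so q_2 = (0.7991, 0.1410, 0.2938, -0.5053).
Qᵀb = (0.9701, -0.5875).
Back-substitute: x_2 = -0.5875/5.0059 = -0.1174.
x_1 = (0.9701 − 0.9701·(-0.1174))/4.1231 = 0.2629.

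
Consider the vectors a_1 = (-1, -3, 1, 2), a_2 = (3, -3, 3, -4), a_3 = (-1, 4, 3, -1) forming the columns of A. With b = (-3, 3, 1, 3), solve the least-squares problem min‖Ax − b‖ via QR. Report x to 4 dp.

x = (0.5943, -0.6077, 0.7306)

e_1 = a_1/‖a_1‖ = (-1, -3, 1, 2)/3.8730 = (-0.2582, -0.7746, 0.2582, 0.5164).
r_{12} = e_1·a_2 = 0.2582.
u_2 = a_2 − 0.2582·e_1 = (3.0667, -2.8000, 2.9333, -4.1333).
‖u_2‖ = 6.5524, so e_2 = (0.4680, -0.4273, 0.4477, -0.6308).
r_{13} = e_1·a_3 = -2.5820; r_{23} = e_2·a_3 = -0.2035.
u_3 = a_3 + 2.5820·e_1 + 0.2035·e_2 = (-1.5714, 1.9130, 3.7578, 0.2050).
‖u_3‖ = 4.5047, so e_3 = (-0.3488, 0.4247, 0.8342, 0.0455).
Qᵀb = (0.2582, -4.1308, 3.2913).
Back-substitute: x_3 = 3.2913/4.5047 = 0.7306.
x_2 = (-4.1308 + 0.2035·0.7306)/6.5524 = -0.6077.
x_1 = (0.2582 − 0.2582·(-0.6077) + 2.5820·0.7306)/3.8730 = 0.5943.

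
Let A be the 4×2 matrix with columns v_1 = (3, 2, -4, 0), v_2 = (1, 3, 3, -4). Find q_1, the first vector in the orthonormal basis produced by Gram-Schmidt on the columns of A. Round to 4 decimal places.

q_1 = (0.5571, 0.3714, -0.7428, 0.0000)

v_1 = (3, 2, -4, 0); ‖v_1‖ = 5.3852, so q_1 = (0.5571, 0.3714, -0.7428, 0.0000).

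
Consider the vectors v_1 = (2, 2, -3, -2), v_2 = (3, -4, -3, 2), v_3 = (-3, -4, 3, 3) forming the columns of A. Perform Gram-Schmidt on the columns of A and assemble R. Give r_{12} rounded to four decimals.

r_{12} = 0.6547

e_1 = v_1/‖v_1‖ = (2, 2, -3, -2)/4.5826 = (0.4364, 0.4364, -0.6547, -0.4364).
r_{12} = e_1·v_2 = 0.6547.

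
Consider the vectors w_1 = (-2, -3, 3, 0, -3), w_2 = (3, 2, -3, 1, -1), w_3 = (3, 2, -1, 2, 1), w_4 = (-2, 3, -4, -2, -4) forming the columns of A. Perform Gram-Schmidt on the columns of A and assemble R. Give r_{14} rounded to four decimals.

w_1 = (-2, -3, 3, 0, -3); ‖w_1‖ = 5.5678, so q_1 = (-0.3592, -0.5388, 0.5388, 0.0000, -0.5388).
r_{14} = q_1·w_4 = -0.8980.

r_{14} = -0.8980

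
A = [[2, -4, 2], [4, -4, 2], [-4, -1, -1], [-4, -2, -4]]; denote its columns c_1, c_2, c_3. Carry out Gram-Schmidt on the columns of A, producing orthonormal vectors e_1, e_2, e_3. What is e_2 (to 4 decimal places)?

e_2 = (-0.6048, -0.5259, -0.3287, -0.4996)

e_1 = c_1/‖c_1‖ = (2, 4, -4, -4)/7.2111 = (0.2774, 0.5547, -0.5547, -0.5547).
r_{12} = e_1·c_2 = -1.6641.
u_2 = c_2 + 1.6641·e_1 = (-3.5385, -3.0769, -1.9231, -2.9231).
‖u_2‖ = 5.8507, so e_2 = (-0.6048, -0.5259, -0.3287, -0.4996).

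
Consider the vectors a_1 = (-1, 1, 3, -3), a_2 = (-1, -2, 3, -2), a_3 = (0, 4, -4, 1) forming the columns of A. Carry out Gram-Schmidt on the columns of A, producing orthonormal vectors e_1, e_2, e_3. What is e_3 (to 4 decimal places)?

a_1 = (-1, 1, 3, -3); ‖a_1‖ = 4.4721, so e_1 = (-0.2236, 0.2236, 0.6708, -0.6708).
e_1·a_2 = (-0.2236)·(-1) + 0.2236·(-2) + 0.6708·3 + (-0.6708)·(-2) = 3.1305.
u_2 = a_2 − 3.1305·e_1 = (-0.3000, -2.7000, 0.9000, 0.1000).
‖u_2‖ = 2.8636, so e_2 = (-0.1048, -0.9429, 0.3143, 0.0349).
e_1·a_3 = (-0.2236)·0 + 0.2236·4 + 0.6708·(-4) + (-0.6708)·1 = -2.4597; e_2·a_3 = (-0.1048)·0 + (-0.9429)·4 + 0.3143·(-4) + 0.0349·1 = -4.9938.
u_3 = a_3 + 2.4597·e_1 + 4.9938·e_2 = (-1.0732, -0.1585, -0.7805, -0.4756).
‖u_3‖ = 1.4185, so e_3 = (-0.7565, -0.1118, -0.5502, -0.3353).

e_3 = (-0.7565, -0.1118, -0.5502, -0.3353)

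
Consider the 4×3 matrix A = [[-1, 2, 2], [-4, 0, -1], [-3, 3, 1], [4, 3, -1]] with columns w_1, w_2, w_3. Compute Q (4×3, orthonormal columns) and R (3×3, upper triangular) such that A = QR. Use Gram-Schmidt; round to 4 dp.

w_1 = (-1, -4, -3, 4); ‖w_1‖ = 6.4807, so e_1 = (-0.1543, -0.6172, -0.4629, 0.6172).
e_1·w_2 = (-0.1543)·2 + (-0.6172)·0 + (-0.4629)·3 + 0.6172·3 = 0.1543.
u_2 = w_2 − 0.1543·e_1 = (2.0238, 0.0952, 3.0714, 2.9048).
‖u_2‖ = 4.6879, so e_2 = (0.4317, 0.0203, 0.6552, 0.6196).
e_1·w_3 = (-0.1543)·2 + (-0.6172)·(-1) + (-0.4629)·1 + 0.6172·(-1) = -0.7715; e_2·w_3 = 0.4317·2 + 0.0203·(-1) + 0.6552·1 + 0.6196·(-1) = 0.8787.
u_3 = w_3 + 0.7715·e_1 − 0.8787·e_2 = (1.5016, -1.4940, 0.0672, -1.0683).
‖u_3‖ = 2.3733, so e_3 = (0.6327, -0.6295, 0.0283, -0.4501).

Q = [[-0.1543, 0.4317, 0.6327], [-0.6172, 0.0203, -0.6295], [-0.4629, 0.6552, 0.0283], [0.6172, 0.6196, -0.4501]], R = [[6.4807, 0.1543, -0.7715], [0.0000, 4.6879, 0.8787], [0.0000, 0.0000, 2.3733]]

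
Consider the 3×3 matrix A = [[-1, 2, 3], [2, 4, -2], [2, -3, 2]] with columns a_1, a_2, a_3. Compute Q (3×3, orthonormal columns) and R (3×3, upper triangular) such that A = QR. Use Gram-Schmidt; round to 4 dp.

a_1 = (-1, 2, 2); ‖a_1‖ = 3.0000, so e_1 = (-0.3333, 0.6667, 0.6667).
e_1·a_2 = (-0.3333)·2 + 0.6667·4 + 0.6667·(-3) = 0.0000.
u_2 = a_2 − 0.0000·e_1 = (2.0000, 4.0000, -3.0000).
‖u_2‖ = 5.3852, so e_2 = (0.3714, 0.7428, -0.5571).
e_1·a_3 = (-0.3333)·3 + 0.6667·(-2) + 0.6667·2 = -1.0000; e_2·a_3 = 0.3714·3 + 0.7428·(-2) + (-0.5571)·2 = -1.4856.
u_3 = a_3 + 1.0000·e_1 + 1.4856·e_2 = (3.2184, -0.2299, 1.8391).
‖u_3‖ = 3.7139, so e_3 = (0.8666, -0.0619, 0.4952).

Q = [[-0.3333, 0.3714, 0.8666], [0.6667, 0.7428, -0.0619], [0.6667, -0.5571, 0.4952]], R = [[3.0000, 0.0000, -1.0000], [0.0000, 5.3852, -1.4856], [0.0000, 0.0000, 3.7139]]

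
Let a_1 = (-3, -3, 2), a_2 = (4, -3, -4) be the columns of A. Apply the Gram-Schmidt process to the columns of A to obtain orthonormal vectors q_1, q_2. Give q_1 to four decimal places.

q_1 = (-0.6396, -0.6396, 0.4264)

q_1 = a_1/‖a_1‖ = (-3, -3, 2)/4.6904 = (-0.6396, -0.6396, 0.4264).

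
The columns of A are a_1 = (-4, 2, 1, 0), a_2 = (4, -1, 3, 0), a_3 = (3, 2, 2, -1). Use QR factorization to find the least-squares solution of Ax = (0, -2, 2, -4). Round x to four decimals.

a_1 = (-4, 2, 1, 0); ‖a_1‖ = 4.5826, so e_1 = (-0.8729, 0.4364, 0.2182, 0.0000).
e_1·a_2 = (-0.8729)·4 + 0.4364·(-1) + 0.2182·3 + 0.0000·0 = -3.2733.
u_2 = a_2 + 3.2733·e_1 = (1.1429, 0.4286, 3.7143, 0.0000).
‖u_2‖ = 3.9097, so e_2 = (0.2923, 0.1096, 0.9500, 0.0000).
e_1·a_3 = (-0.8729)·3 + 0.4364·2 + 0.2182·2 + 0.0000·(-1) = -1.3093; e_2·a_3 = 0.2923·3 + 0.1096·2 + 0.9500·2 + 0.0000·(-1) = 2.9962.
u_3 = a_3 + 1.3093·e_1 − 2.9962·e_2 = (0.9813, 2.2430, -0.5607, -1.0000).
‖u_3‖ = 2.7034, so e_3 = (0.3630, 0.8297, -0.2074, -0.3699).
Qᵀb = (-0.4364, 1.6808, -0.5946).
Back-substitute: x_3 = -0.5946/2.7034 = -0.2199.
x_2 = (1.6808 − 2.9962·(-0.2199))/3.9097 = 0.5985.
x_1 = (-0.4364 + 3.2733·0.5985 + 1.3093·(-0.2199))/4.5826 = 0.2694.

x = (0.2694, 0.5985, -0.2199)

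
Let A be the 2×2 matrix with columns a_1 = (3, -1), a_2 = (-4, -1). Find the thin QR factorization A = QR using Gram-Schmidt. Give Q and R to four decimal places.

q_1 = a_1/‖a_1‖ = (3, -1)/3.1623 = (0.9487, -0.3162).
r_{12} = q_1·a_2 = -3.4785.
u_2 = a_2 + 3.4785·q_1 = (-0.7000, -2.1000).
‖u_2‖ = 2.2136, so q_2 = (-0.3162, -0.9487).

Q = [[0.9487, -0.3162], [-0.3162, -0.9487]], R = [[3.1623, -3.4785], [0.0000, 2.2136]]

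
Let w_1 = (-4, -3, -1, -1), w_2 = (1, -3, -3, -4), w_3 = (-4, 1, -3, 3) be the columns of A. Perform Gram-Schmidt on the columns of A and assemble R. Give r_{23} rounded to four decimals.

w_1 = (-4, -3, -1, -1); ‖w_1‖ = 5.1962, so e_1 = (-0.7698, -0.5774, -0.1925, -0.1925).
e_1·w_2 = (-0.7698)·1 + (-0.5774)·(-3) + (-0.1925)·(-3) + (-0.1925)·(-4) = 2.3094.
u_2 = w_2 − 2.3094·e_1 = (2.7778, -1.6667, -2.5556, -3.5556).
‖u_2‖ = 5.4467, so e_2 = (0.5100, -0.3060, -0.4692, -0.6528).
r_{23} = e_2·w_3 = -2.8968.

r_{23} = -2.8968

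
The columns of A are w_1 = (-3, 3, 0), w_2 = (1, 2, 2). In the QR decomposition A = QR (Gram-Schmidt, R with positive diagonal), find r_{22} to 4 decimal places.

e_1 = w_1/‖w_1‖ = (-3, 3, 0)/4.2426 = (-0.7071, 0.7071, 0.0000).
r_{12} = e_1·w_2 = 0.7071.
u_2 = w_2 − 0.7071·e_1 = (1.5000, 1.5000, 2.0000).
r_{22} = ‖u_2‖ = 2.9155.

r_{22} = 2.9155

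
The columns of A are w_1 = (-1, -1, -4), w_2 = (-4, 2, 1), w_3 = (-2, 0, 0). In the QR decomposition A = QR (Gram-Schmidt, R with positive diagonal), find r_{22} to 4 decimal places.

r_{22} = 4.5583

w_1 = (-1, -1, -4); ‖w_1‖ = 4.2426, so q_1 = (-0.2357, -0.2357, -0.9428).
q_1·w_2 = (-0.2357)·(-4) + (-0.2357)·2 + (-0.9428)·1 = -0.4714.
u_2 = w_2 + 0.4714·q_1 = (-4.1111, 1.8889, 0.5556).
r_{22} = ‖u_2‖ = 4.5583.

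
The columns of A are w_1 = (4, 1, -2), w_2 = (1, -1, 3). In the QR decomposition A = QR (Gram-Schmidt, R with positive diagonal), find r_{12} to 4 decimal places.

r_{12} = -0.6547

w_1 = (4, 1, -2); ‖w_1‖ = 4.5826, so e_1 = (0.8729, 0.2182, -0.4364).
r_{12} = e_1·w_2 = -0.6547.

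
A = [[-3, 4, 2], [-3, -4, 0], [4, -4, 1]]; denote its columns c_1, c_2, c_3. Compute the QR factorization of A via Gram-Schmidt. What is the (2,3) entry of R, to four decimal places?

r_{23} = 0.4808

q_1 = c_1/‖c_1‖ = (-3, -3, 4)/5.8310 = (-0.5145, -0.5145, 0.6860).
r_{12} = q_1·c_2 = -2.7440.
u_2 = c_2 + 2.7440·q_1 = (2.5882, -5.4118, -2.1176).
‖u_2‖ = 6.3616, so q_2 = (0.4068, -0.8507, -0.3329).
r_{23} = q_2·c_3 = 0.4808.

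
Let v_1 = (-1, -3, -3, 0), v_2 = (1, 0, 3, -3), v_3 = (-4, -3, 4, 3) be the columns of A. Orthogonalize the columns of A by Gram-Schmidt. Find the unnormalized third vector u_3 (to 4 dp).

u_3 = (-3.9310, -2.8966, 4.2069, 2.8966)

e_1 = v_1/‖v_1‖ = (-1, -3, -3, 0)/4.3589 = (-0.2294, -0.6882, -0.6882, 0.0000).
r_{12} = e_1·v_2 = -2.2942.
u_2 = v_2 + 2.2942·e_1 = (0.4737, -1.5789, 1.4211, -3.0000).
‖u_2‖ = 3.7063, so e_2 = (0.1278, -0.4260, 0.3834, -0.8094).
r_{13} = e_1·v_3 = 0.2294; r_{23} = e_2·v_3 = -0.1278.
u_3 = v_3 − 0.2294·e_1 + 0.1278·e_2 = (-3.9310, -2.8966, 4.2069, 2.8966).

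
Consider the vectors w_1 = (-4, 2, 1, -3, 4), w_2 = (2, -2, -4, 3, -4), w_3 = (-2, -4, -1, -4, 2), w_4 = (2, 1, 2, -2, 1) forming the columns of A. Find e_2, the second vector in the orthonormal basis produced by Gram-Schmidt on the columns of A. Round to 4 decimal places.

e_2 = (-0.4435, -0.0616, -0.8808, 0.0924, -0.1232)

w_1 = (-4, 2, 1, -3, 4); ‖w_1‖ = 6.7823, so e_1 = (-0.5898, 0.2949, 0.1474, -0.4423, 0.5898).
e_1·w_2 = (-0.5898)·2 + 0.2949·(-2) + 0.1474·(-4) + (-0.4423)·3 + 0.5898·(-4) = -6.0451.
u_2 = w_2 + 6.0451·e_1 = (-1.5652, -0.2174, -3.1087, 0.3261, -0.4348).
‖u_2‖ = 3.5294, so e_2 = (-0.4435, -0.0616, -0.8808, 0.0924, -0.1232).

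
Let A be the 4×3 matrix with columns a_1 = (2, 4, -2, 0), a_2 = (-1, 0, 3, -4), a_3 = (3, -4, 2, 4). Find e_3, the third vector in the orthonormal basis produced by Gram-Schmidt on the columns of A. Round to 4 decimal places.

a_1 = (2, 4, -2, 0); ‖a_1‖ = 4.8990, so e_1 = (0.4082, 0.8165, -0.4082, 0.0000).
e_1·a_2 = 0.4082·(-1) + 0.8165·0 + (-0.4082)·3 + 0.0000·(-4) = -1.6330.
u_2 = a_2 + 1.6330·e_1 = (-0.3333, 1.3333, 2.3333, -4.0000).
‖u_2‖ = 4.8305, so e_2 = (-0.0690, 0.2760, 0.4830, -0.8281).
e_1·a_3 = 0.4082·3 + 0.8165·(-4) + (-0.4082)·2 + 0.0000·4 = -2.8577; e_2·a_3 = (-0.0690)·3 + 0.2760·(-4) + 0.4830·2 + (-0.8281)·4 = -3.6573.
u_3 = a_3 + 2.8577·e_1 + 3.6573·e_2 = (3.9143, -0.6571, 2.6000, 0.9714).
‖u_3‖ = 4.8433, so e_3 = (0.8082, -0.1357, 0.5368, 0.2006).

e_3 = (0.8082, -0.1357, 0.5368, 0.2006)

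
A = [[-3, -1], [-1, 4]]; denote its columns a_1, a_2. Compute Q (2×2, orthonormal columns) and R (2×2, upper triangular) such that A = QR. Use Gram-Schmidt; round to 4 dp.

Q = [[-0.9487, -0.3162], [-0.3162, 0.9487]], R = [[3.1623, -0.3162], [0.0000, 4.1110]]

q_1 = a_1/‖a_1‖ = (-3, -1)/3.1623 = (-0.9487, -0.3162).
r_{12} = q_1·a_2 = -0.3162.
u_2 = a_2 + 0.3162·q_1 = (-1.3000, 3.9000).
‖u_2‖ = 4.1110, so q_2 = (-0.3162, 0.9487).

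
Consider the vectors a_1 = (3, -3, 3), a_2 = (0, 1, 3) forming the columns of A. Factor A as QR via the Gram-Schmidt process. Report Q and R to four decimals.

Q = [[0.5774, -0.2265], [-0.5774, 0.5661], [0.5774, 0.7926]], R = [[5.1962, 1.1547], [0.0000, 2.9439]]

a_1 = (3, -3, 3); ‖a_1‖ = 5.1962, so e_1 = (0.5774, -0.5774, 0.5774).
e_1·a_2 = 0.5774·0 + (-0.5774)·1 + 0.5774·3 = 1.1547.
u_2 = a_2 − 1.1547·e_1 = (-0.6667, 1.6667, 2.3333).
‖u_2‖ = 2.9439, so e_2 = (-0.2265, 0.5661, 0.7926).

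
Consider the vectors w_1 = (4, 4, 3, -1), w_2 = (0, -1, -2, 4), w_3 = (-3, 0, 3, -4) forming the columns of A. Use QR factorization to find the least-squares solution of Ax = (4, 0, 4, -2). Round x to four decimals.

e_1 = w_1/‖w_1‖ = (4, 4, 3, -1)/6.4807 = (0.6172, 0.6172, 0.4629, -0.1543).
r_{12} = e_1·w_2 = -2.1602.
u_2 = w_2 + 2.1602·e_1 = (1.3333, 0.3333, -1.0000, 3.6667).
‖u_2‖ = 4.0415, so e_2 = (0.3299, 0.0825, -0.2474, 0.9073).
r_{13} = e_1·w_3 = 0.1543; r_{23} = e_2·w_3 = -5.3611.
u_3 = w_3 − 0.1543·e_1 + 5.3611·e_2 = (-1.3265, 0.3469, 1.6020, 0.8878).
‖u_3‖ = 2.2879, so e_3 = (-0.5798, 0.1516, 0.7002, 0.3880).
Qᵀb = (4.6291, -1.4846, -0.2944).
Back-substitute: x_3 = -0.2944/2.2879 = -0.1287.
x_2 = (-1.4846 + 5.3611·(-0.1287))/4.0415 = -0.5380.
x_1 = (4.6291 + 2.1602·(-0.5380) − 0.1543·(-0.1287))/6.4807 = 0.5380.

x = (0.5380, -0.5380, -0.1287)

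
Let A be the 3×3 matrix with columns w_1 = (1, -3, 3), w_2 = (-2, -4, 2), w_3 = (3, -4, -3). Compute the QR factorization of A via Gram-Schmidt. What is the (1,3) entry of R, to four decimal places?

w_1 = (1, -3, 3); ‖w_1‖ = 4.3589, so q_1 = (0.2294, -0.6882, 0.6882).
r_{13} = q_1·w_3 = 1.3765.

r_{13} = 1.3765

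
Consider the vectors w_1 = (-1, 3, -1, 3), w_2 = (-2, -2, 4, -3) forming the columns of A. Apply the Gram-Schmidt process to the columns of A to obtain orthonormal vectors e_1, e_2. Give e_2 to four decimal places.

w_1 = (-1, 3, -1, 3); ‖w_1‖ = 4.4721, so e_1 = (-0.2236, 0.6708, -0.2236, 0.6708).
e_1·w_2 = (-0.2236)·(-2) + 0.6708·(-2) + (-0.2236)·4 + 0.6708·(-3) = -3.8013.
u_2 = w_2 + 3.8013·e_1 = (-2.8500, 0.5500, 3.1500, -0.4500).
‖u_2‖ = 4.3070, so e_2 = (-0.6617, 0.1277, 0.7314, -0.1045).

e_2 = (-0.6617, 0.1277, 0.7314, -0.1045)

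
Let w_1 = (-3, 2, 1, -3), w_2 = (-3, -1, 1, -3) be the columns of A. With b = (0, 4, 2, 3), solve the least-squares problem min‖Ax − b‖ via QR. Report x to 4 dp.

e_1 = w_1/‖w_1‖ = (-3, 2, 1, -3)/4.7958 = (-0.6255, 0.4170, 0.2085, -0.6255).
r_{12} = e_1·w_2 = 3.5447.
u_2 = w_2 − 3.5447·e_1 = (-0.7826, -2.4783, 0.2609, -0.7826).
‖u_2‖ = 2.7267, so e_2 = (-0.2870, -0.9089, 0.0957, -0.2870).
Qᵀb = (0.2085, -4.3053).
Back-substitute: x_2 = -4.3053/2.7267 = -1.5789.
x_1 = (0.2085 − 3.5447·(-1.5789))/4.7958 = 1.2105.

x = (1.2105, -1.5789)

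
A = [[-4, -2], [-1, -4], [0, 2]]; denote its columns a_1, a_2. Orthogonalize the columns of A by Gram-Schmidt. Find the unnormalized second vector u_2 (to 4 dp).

q_1 = a_1/‖a_1‖ = (-4, -1, 0)/4.1231 = (-0.9701, -0.2425, 0.0000).
r_{12} = q_1·a_2 = 2.9104.
u_2 = a_2 − 2.9104·q_1 = (0.8235, -3.2941, 2.0000).

u_2 = (0.8235, -3.2941, 2.0000)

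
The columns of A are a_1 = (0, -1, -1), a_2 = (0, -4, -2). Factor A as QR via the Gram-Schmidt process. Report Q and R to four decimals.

q_1 = a_1/‖a_1‖ = (0, -1, -1)/1.4142 = (0.0000, -0.7071, -0.7071).
r_{12} = q_1·a_2 = 4.2426.
u_2 = a_2 − 4.2426·q_1 = (0.0000, -1.0000, 1.0000).
‖u_2‖ = 1.4142, so q_2 = (0.0000, -0.7071, 0.7071).

Q = [[0.0000, 0.0000], [-0.7071, -0.7071], [-0.7071, 0.7071]], R = [[1.4142, 4.2426], [0.0000, 1.4142]]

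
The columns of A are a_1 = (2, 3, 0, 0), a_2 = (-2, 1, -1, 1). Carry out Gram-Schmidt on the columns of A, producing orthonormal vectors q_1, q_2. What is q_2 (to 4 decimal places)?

q_1 = a_1/‖a_1‖ = (2, 3, 0, 0)/3.6056 = (0.5547, 0.8321, 0.0000, 0.0000).
r_{12} = q_1·a_2 = -0.2774.
u_2 = a_2 + 0.2774·q_1 = (-1.8462, 1.2308, -1.0000, 1.0000).
‖u_2‖ = 2.6312, so q_2 = (-0.7016, 0.4678, -0.3801, 0.3801).

q_2 = (-0.7016, 0.4678, -0.3801, 0.3801)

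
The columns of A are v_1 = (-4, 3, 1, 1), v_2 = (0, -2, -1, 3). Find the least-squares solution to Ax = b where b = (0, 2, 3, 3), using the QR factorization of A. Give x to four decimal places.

e_1 = v_1/‖v_1‖ = (-4, 3, 1, 1)/5.1962 = (-0.7698, 0.5774, 0.1925, 0.1925).
r_{12} = e_1·v_2 = -0.7698.
u_2 = v_2 + 0.7698·e_1 = (-0.5926, -1.5556, -0.8519, 3.1481).
‖u_2‖ = 3.6616, so e_2 = (-0.1618, -0.4248, -0.2326, 0.8598).
Qᵀb = (2.3094, 1.0317).
Back-substitute: x_2 = 1.0317/3.6616 = 0.2818.
x_1 = (2.3094 + 0.7698·0.2818)/5.1962 = 0.4862.

x = (0.4862, 0.2818)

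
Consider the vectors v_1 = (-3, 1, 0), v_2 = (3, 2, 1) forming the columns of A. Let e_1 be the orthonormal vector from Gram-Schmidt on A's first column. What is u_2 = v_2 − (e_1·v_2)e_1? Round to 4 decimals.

u_2 = (0.9000, 2.7000, 1.0000)

v_1 = (-3, 1, 0); ‖v_1‖ = 3.1623, so e_1 = (-0.9487, 0.3162, 0.0000).
e_1·v_2 = (-0.9487)·3 + 0.3162·2 + 0.0000·1 = -2.2136.
u_2 = v_2 + 2.2136·e_1 = (0.9000, 2.7000, 1.0000).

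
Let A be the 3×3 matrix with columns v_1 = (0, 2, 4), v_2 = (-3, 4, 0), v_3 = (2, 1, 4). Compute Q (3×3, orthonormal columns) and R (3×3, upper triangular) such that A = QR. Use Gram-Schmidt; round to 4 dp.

Q = [[0.0000, -0.6425, 0.7663], [0.4472, 0.6854, 0.5747], [0.8944, -0.3427, -0.2873]], R = [[4.4721, 1.7889, 4.0249], [0.0000, 4.6690, -1.9704], [0.0000, 0.0000, 0.9578]]

v_1 = (0, 2, 4); ‖v_1‖ = 4.4721, so q_1 = (0.0000, 0.4472, 0.8944).
q_1·v_2 = 0.0000·(-3) + 0.4472·4 + 0.8944·0 = 1.7889.
u_2 = v_2 − 1.7889·q_1 = (-3.0000, 3.2000, -1.6000).
‖u_2‖ = 4.6690, so q_2 = (-0.6425, 0.6854, -0.3427).
q_1·v_3 = 0.0000·2 + 0.4472·1 + 0.8944·4 = 4.0249; q_2·v_3 = (-0.6425)·2 + 0.6854·1 + (-0.3427)·4 = -1.9704.
u_3 = v_3 − 4.0249·q_1 + 1.9704·q_2 = (0.7339, 0.5505, -0.2752).
‖u_3‖ = 0.9578, so q_3 = (0.7663, 0.5747, -0.2873).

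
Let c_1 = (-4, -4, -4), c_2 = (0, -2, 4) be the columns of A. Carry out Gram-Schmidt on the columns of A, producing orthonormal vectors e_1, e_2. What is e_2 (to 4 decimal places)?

e_1 = c_1/‖c_1‖ = (-4, -4, -4)/6.9282 = (-0.5774, -0.5774, -0.5774).
r_{12} = e_1·c_2 = -1.1547.
u_2 = c_2 + 1.1547·e_1 = (-0.6667, -2.6667, 3.3333).
‖u_2‖ = 4.3205, so e_2 = (-0.1543, -0.6172, 0.7715).

e_2 = (-0.1543, -0.6172, 0.7715)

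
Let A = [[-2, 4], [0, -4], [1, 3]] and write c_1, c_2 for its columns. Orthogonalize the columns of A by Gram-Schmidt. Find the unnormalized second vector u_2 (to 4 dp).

u_2 = (2.0000, -4.0000, 4.0000)

c_1 = (-2, 0, 1); ‖c_1‖ = 2.2361, so q_1 = (-0.8944, 0.0000, 0.4472).
q_1·c_2 = (-0.8944)·4 + 0.0000·(-4) + 0.4472·3 = -2.2361.
u_2 = c_2 + 2.2361·q_1 = (2.0000, -4.0000, 4.0000).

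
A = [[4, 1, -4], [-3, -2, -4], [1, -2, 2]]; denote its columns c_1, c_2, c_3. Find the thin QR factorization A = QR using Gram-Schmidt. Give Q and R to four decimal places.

Q = [[0.7845, -0.0902, -0.6136], [-0.5883, -0.4212, -0.6903], [0.1961, -0.9025, 0.3835]], R = [[5.0990, 1.5689, -0.3922], [0.0000, 2.5570, 0.2407], [0.0000, 0.0000, 5.9823]]

c_1 = (4, -3, 1); ‖c_1‖ = 5.0990, so q_1 = (0.7845, -0.5883, 0.1961).
q_1·c_2 = 0.7845·1 + (-0.5883)·(-2) + 0.1961·(-2) = 1.5689.
u_2 = c_2 − 1.5689·q_1 = (-0.2308, -1.0769, -2.3077).
‖u_2‖ = 2.5570, so q_2 = (-0.0902, -0.4212, -0.9025).
q_1·c_3 = 0.7845·(-4) + (-0.5883)·(-4) + 0.1961·2 = -0.3922; q_2·c_3 = (-0.0902)·(-4) + (-0.4212)·(-4) + (-0.9025)·2 = 0.2407.
u_3 = c_3 + 0.3922·q_1 − 0.2407·q_2 = (-3.6706, -4.1294, 2.2941).
‖u_3‖ = 5.9823, so q_3 = (-0.6136, -0.6903, 0.3835).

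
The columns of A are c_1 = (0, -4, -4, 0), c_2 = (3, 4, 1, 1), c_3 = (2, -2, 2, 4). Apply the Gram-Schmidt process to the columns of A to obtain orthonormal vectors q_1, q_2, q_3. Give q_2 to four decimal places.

q_2 = (0.7878, 0.3939, -0.3939, 0.2626)

c_1 = (0, -4, -4, 0); ‖c_1‖ = 5.6569, so q_1 = (0.0000, -0.7071, -0.7071, 0.0000).
q_1·c_2 = 0.0000·3 + (-0.7071)·4 + (-0.7071)·1 + 0.0000·1 = -3.5355.
u_2 = c_2 + 3.5355·q_1 = (3.0000, 1.5000, -1.5000, 1.0000).
‖u_2‖ = 3.8079, so q_2 = (0.7878, 0.3939, -0.3939, 0.2626).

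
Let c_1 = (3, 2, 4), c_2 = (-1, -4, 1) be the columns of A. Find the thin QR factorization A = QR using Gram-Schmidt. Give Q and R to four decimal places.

Q = [[0.5571, -0.0683], [0.3714, -0.8709], [0.7428, 0.4867]], R = [[5.3852, -1.2999], [0.0000, 4.0386]]

c_1 = (3, 2, 4); ‖c_1‖ = 5.3852, so q_1 = (0.5571, 0.3714, 0.7428).
q_1·c_2 = 0.5571·(-1) + 0.3714·(-4) + 0.7428·1 = -1.2999.
u_2 = c_2 + 1.2999·q_1 = (-0.2759, -3.5172, 1.9655).
‖u_2‖ = 4.0386, so q_2 = (-0.0683, -0.8709, 0.4867).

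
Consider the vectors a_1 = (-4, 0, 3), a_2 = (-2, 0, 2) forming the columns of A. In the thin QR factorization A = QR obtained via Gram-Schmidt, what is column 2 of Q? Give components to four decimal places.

e_2 = (0.6000, 0.0000, 0.8000)

e_1 = a_1/‖a_1‖ = (-4, 0, 3)/5.0000 = (-0.8000, 0.0000, 0.6000).
r_{12} = e_1·a_2 = 2.8000.
u_2 = a_2 − 2.8000·e_1 = (0.2400, 0.0000, 0.3200).
‖u_2‖ = 0.4000, so e_2 = (0.6000, 0.0000, 0.8000).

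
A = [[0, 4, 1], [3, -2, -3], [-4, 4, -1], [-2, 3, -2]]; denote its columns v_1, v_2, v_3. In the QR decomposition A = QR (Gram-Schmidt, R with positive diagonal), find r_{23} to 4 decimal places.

r_{23} = -0.2278

v_1 = (0, 3, -4, -2); ‖v_1‖ = 5.3852, so q_1 = (0.0000, 0.5571, -0.7428, -0.3714).
q_1·v_2 = 0.0000·4 + 0.5571·(-2) + (-0.7428)·4 + (-0.3714)·3 = -5.1995.
u_2 = v_2 + 5.1995·q_1 = (4.0000, 0.8966, 0.1379, 1.0690).
‖u_2‖ = 4.2386, so q_2 = (0.9437, 0.2115, 0.0325, 0.2522).
r_{23} = q_2·v_3 = -0.2278.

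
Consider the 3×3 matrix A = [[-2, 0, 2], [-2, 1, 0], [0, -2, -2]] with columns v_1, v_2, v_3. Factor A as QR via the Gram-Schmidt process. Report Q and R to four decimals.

v_1 = (-2, -2, 0); ‖v_1‖ = 2.8284, so e_1 = (-0.7071, -0.7071, 0.0000).
e_1·v_2 = (-0.7071)·0 + (-0.7071)·1 + 0.0000·(-2) = -0.7071.
u_2 = v_2 + 0.7071·e_1 = (-0.5000, 0.5000, -2.0000).
‖u_2‖ = 2.1213, so e_2 = (-0.2357, 0.2357, -0.9428).
e_1·v_3 = (-0.7071)·2 + (-0.7071)·0 + 0.0000·(-2) = -1.4142; e_2·v_3 = (-0.2357)·2 + 0.2357·0 + (-0.9428)·(-2) = 1.4142.
u_3 = v_3 + 1.4142·e_1 − 1.4142·e_2 = (1.3333, -1.3333, -0.6667).
‖u_3‖ = 2.0000, so e_3 = (0.6667, -0.6667, -0.3333).

Q = [[-0.7071, -0.2357, 0.6667], [-0.7071, 0.2357, -0.6667], [0.0000, -0.9428, -0.3333]], R = [[2.8284, -0.7071, -1.4142], [0.0000, 2.1213, 1.4142], [0.0000, 0.0000, 2.0000]]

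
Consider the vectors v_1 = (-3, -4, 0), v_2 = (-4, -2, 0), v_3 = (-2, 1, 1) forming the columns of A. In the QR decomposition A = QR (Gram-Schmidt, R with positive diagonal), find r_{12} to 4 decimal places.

r_{12} = 4.0000

q_1 = v_1/‖v_1‖ = (-3, -4, 0)/5.0000 = (-0.6000, -0.8000, 0.0000).
r_{12} = q_1·v_2 = 4.0000.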